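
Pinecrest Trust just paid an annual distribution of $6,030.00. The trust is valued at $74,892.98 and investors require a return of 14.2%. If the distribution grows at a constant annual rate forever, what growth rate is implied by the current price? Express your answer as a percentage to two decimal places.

5.69%

P = D₀(1+g)/(r−g) ⇒ P(r−g) = D₀(1+g) ⇒ g(P+D₀) = P·r − D₀
g = (P·r − D₀)/(P + D₀) = ($74,892.98×0.142 − $6,030.00) / ($74,892.98 + $6,030.00) = 0.056904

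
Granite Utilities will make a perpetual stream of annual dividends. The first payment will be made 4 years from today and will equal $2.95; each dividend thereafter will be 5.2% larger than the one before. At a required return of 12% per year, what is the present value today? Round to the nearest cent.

$30.88

Value at end of year 3: C₁ / (r − g) = $2.95 / (0.12 − 0.052) = $43.3824
Discount to today: PV = $43.3824 / (1 + 0.12)^3 = $43.3824 / 1.404928 = $30.88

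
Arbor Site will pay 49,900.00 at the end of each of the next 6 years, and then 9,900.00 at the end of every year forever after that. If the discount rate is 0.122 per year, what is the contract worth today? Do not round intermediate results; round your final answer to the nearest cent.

244676.49

PV of 6-year annuity: 49,900.00 × [1 − (1+0.122)^−6] / 0.122 = 204002.36783
Perpetuity value at year 6: 9,900.00 / 0.122 = 81147.54098
PV of perpetuity: 81147.54098 / (1+0.122)^6 = 40674.12532
Total PV = 204002.36783 + 40674.12532 = 244676.49315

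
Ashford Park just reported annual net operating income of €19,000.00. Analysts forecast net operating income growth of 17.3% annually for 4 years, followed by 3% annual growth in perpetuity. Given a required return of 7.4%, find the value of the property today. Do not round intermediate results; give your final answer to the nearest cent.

€728072.07

D_1 = 22287.00000
D_2 = 26142.65100
D_3 = 30665.32962
D_4 = 35970.43165
Terminal value at year 4: TV = D_4×(1+g_2)/(r−g_2) = 37049.54460/0.044 = 842035.10448
P_0 = D_1/(1+r)^1 + D_2/(1+r)^2 + D_3/(1+r)^3 + D_4/(1+r)^4 + TV/(1+r)^4
    = 20751.39665 + 22664.23489 + 24753.39620 + 27035.13384 + 632867.90584 = 728072.06742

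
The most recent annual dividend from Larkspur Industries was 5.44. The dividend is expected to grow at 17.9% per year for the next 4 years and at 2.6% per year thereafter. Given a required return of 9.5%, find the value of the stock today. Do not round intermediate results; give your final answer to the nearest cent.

D_1 = 6.41376
D_2 = 7.56182
D_3 = 8.91539
D_4 = 10.51124
Terminal value at year 4: TV = D_4×(1+g_2)/(r−g_2) = 10.78454/0.069 = 156.29763
P_0 = D_1/(1+r)^1 + D_2/(1+r)^2 + D_3/(1+r)^3 + D_4/(1+r)^4 + TV/(1+r)^4
    = 5.85732 + 6.30664 + 6.79044 + 7.31135 + 108.71661 = 134.98236

134.98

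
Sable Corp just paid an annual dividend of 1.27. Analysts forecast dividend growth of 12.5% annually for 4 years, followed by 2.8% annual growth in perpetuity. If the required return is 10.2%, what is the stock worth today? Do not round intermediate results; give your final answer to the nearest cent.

24.51

D_1 = 1.42875
D_2 = 1.60734
D_3 = 1.80826
D_4 = 2.03429
Terminal value at year 4: TV = D_4×(1+g_2)/(r−g_2) = 2.09125/0.074 = 28.26020
P_0 = D_1/(1+r)^1 + D_2/(1+r)^2 + D_3/(1+r)^3 + D_4/(1+r)^4 + TV/(1+r)^4
    = 1.29651 + 1.32357 + 1.35119 + 1.37939 + 19.16235 = 24.51301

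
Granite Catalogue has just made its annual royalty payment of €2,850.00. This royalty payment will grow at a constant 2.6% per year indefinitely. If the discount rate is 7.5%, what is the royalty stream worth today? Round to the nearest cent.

€59675.51

D₁ = D₀ × (1 + g) = €2,850.00 × 1.026 = €2,924.1000
Growing perpetuity: P = D₁ / (r − g) = €2,924.1000 / (0.075 − 0.026) = €59,675.51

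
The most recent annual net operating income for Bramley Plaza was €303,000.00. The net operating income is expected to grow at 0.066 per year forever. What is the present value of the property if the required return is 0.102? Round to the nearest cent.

€8972166.67

D₁ = D₀ × (1 + g) = €303,000.00 × 1.066 = €322,998.0000
Growing perpetuity: P = D₁ / (r − g) = €322,998.0000 / (0.102 − 0.066) = €8,972,166.67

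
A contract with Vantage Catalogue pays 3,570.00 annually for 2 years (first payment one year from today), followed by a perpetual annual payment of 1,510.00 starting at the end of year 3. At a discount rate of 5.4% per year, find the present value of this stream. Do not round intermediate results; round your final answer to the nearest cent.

PV of 2-year annuity: 3,570.00 × [1 − (1+0.054)^−2] / 0.054 = 6600.66108
Perpetuity value at year 2: 1,510.00 / 0.054 = 27962.96296
PV of perpetuity: 27962.96296 / (1+0.054)^2 = 25171.08671
Total PV = 6600.66108 + 25171.08671 = 31771.74779

31771.75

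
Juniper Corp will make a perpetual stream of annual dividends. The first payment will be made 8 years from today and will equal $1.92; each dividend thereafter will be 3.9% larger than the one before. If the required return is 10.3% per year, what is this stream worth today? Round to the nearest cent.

$15.10

Value at end of year 7: C₁ / (r − g) = $1.92 / (0.103 − 0.039) = $30.0000
Discount to today: PV = $30.0000 / (1 + 0.103)^7 = $30.0000 / 1.986226 = $15.10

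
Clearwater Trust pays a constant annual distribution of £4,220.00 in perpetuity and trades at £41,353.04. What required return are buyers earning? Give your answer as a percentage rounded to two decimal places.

10.20%

P = C/r ⇒ r = C/P = £4,220.00/£41,353.04 = 0.102048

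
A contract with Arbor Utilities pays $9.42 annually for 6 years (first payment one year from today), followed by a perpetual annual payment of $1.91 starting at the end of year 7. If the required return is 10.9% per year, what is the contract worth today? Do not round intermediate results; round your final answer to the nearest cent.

PV of 6-year annuity: $9.42 × [1 − (1+0.109)^−6] / 0.109 = 39.96673
Perpetuity value at year 6: $1.91 / 0.109 = 17.52294
PV of perpetuity: 17.52294 / (1+0.109)^6 = 9.41928
Total PV = 39.96673 + 9.41928 = 49.38601

$49.39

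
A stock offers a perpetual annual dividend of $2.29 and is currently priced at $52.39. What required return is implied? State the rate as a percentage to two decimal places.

4.37%

P = C/r ⇒ r = C/P = $2.29/$52.39 = 0.043711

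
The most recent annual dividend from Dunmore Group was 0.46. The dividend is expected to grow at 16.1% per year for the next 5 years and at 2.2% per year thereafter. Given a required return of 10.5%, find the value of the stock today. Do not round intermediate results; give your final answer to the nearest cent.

9.93

D_1 = 0.53406
D_2 = 0.62004
D_3 = 0.71987
D_4 = 0.83577
D_5 = 0.97033
Terminal value at year 5: TV = D_5×(1+g_2)/(r−g_2) = 0.99168/0.083 = 11.94790
P_0 = D_1/(1+r)^1 + D_2/(1+r)^2 + D_3/(1+r)^3 + D_4/(1+r)^4 + D_5/(1+r)^5 + TV/(1+r)^5
    = 0.48331 + 0.50781 + 0.53354 + 0.56058 + 0.58899 + 7.25238 = 9.92660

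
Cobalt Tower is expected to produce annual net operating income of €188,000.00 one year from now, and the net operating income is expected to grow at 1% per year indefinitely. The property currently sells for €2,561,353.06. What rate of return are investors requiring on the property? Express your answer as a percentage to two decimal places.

8.34%

P = D₁/(r − g) ⇒ r = D₁/P + g = €188,000.0000/€2,561,353.06 + 0.01 = 0.073399 + 0.01 = 0.083399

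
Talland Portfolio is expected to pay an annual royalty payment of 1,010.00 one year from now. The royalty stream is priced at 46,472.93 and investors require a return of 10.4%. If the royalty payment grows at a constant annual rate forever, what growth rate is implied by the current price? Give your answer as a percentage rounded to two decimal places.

8.23%

P = D₁/(r−g) ⇒ g = r − D₁/P = 0.104 − 1,010.00/46,472.93 = 0.082267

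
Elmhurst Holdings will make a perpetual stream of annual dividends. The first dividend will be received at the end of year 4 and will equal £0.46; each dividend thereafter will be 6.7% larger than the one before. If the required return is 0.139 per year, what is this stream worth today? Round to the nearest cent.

Value at end of year 3: C₁ / (r − g) = £0.46 / (0.139 − 0.067) = £6.3889
Discount to today: PV = £6.3889 / (1 + 0.139)^3 = £6.3889 / 1.477649 = £4.32

£4.32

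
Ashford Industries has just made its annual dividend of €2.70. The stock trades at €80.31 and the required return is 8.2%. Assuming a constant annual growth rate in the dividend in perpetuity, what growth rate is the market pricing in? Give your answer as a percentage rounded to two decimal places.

P = D₀(1+g)/(r−g) ⇒ P(r−g) = D₀(1+g) ⇒ g(P+D₀) = P·r − D₀
g = (P·r − D₀)/(P + D₀) = (€80.31×0.082 − €2.70) / (€80.31 + €2.70) = 0.046807

4.68%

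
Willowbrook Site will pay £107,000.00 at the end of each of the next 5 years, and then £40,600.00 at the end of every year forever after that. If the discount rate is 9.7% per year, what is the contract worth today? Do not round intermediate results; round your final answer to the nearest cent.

PV of 5-year annuity: £107,000.00 × [1 − (1+0.097)^−5] / 0.097 = 408742.03893
Perpetuity value at year 5: £40,600.00 / 0.097 = 418556.70103
PV of perpetuity: 418556.70103 / (1+0.097)^5 = 263463.92738
Total PV = 408742.03893 + 263463.92738 = 672205.96631

£672205.97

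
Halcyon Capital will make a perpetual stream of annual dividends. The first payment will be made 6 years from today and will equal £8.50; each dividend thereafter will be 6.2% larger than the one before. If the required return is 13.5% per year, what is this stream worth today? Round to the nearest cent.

Value at end of year 5: C₁ / (r − g) = £8.50 / (0.135 − 0.062) = £116.4384
Discount to today: PV = £116.4384 / (1 + 0.135)^5 = £116.4384 / 1.883559 = £61.82

£61.82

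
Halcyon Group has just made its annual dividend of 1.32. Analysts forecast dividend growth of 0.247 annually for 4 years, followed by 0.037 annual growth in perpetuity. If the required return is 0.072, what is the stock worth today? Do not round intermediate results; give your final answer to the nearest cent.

79.43

D_1 = 1.64604
D_2 = 2.05261
D_3 = 2.55961
D_4 = 3.19183
Terminal value at year 4: TV = D_4×(1+g_2)/(r−g_2) = 3.30993/0.035 = 94.56936
P_0 = D_1/(1+r)^1 + D_2/(1+r)^2 + D_3/(1+r)^3 + D_4/(1+r)^4 + TV/(1+r)^4
    = 1.53549 + 1.78615 + 2.07773 + 2.41691 + 71.60961 = 79.42588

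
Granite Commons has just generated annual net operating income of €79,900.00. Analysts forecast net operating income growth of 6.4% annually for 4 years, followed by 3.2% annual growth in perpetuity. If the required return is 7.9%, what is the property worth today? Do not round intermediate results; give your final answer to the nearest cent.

€1967504.37

D_1 = 85013.60000
D_2 = 90454.47040
D_3 = 96243.55651
D_4 = 102403.14412
Terminal value at year 4: TV = D_4×(1+g_2)/(r−g_2) = 105680.04473/0.047 = 2248511.59008
P_0 = D_1/(1+r)^1 + D_2/(1+r)^2 + D_3/(1+r)^3 + D_4/(1+r)^4 + TV/(1+r)^4
    = 78789.24930 + 77693.94000 + 76613.85742 + 75548.78990 + 1658858.53561 = 1967504.37224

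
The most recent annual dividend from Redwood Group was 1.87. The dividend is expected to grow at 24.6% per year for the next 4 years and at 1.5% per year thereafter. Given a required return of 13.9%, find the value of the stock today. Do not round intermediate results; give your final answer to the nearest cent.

D_1 = 2.33002
D_2 = 2.90320
D_3 = 3.61739
D_4 = 4.50727
Terminal value at year 4: TV = D_4×(1+g_2)/(r−g_2) = 4.57488/0.124 = 36.89420
P_0 = D_1/(1+r)^1 + D_2/(1+r)^2 + D_3/(1+r)^3 + D_4/(1+r)^4 + TV/(1+r)^4
    = 2.04567 + 2.23785 + 2.44807 + 2.67805 + 21.92115 = 31.33079

31.33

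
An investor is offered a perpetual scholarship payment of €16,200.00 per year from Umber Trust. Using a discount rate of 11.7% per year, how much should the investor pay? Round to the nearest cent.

Level perpetuity: PV = C / r = €16,200.00 / 0.117 = €138,461.54

€138461.54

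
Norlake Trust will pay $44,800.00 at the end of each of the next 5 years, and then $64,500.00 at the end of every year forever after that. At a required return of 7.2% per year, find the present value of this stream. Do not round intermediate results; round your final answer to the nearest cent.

$815490.16

PV of 5-year annuity: $44,800.00 × [1 − (1+0.072)^−5] / 0.072 = 182709.35830
Perpetuity value at year 5: $64,500.00 / 0.072 = 895833.33333
PV of perpetuity: 895833.33333 / (1+0.072)^5 = 632780.79739
Total PV = 182709.35830 + 632780.79739 = 815490.15569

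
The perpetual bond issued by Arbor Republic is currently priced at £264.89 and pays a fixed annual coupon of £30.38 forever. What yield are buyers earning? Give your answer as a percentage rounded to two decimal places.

P = C/r ⇒ r = C/P = £30.38/£264.89 = 0.114689

11.47%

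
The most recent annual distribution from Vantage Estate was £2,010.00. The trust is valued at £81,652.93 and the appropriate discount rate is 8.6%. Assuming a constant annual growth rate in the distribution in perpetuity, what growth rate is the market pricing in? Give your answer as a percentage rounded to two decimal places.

P = D₀(1+g)/(r−g) ⇒ P(r−g) = D₀(1+g) ⇒ g(P+D₀) = P·r − D₀
g = (P·r − D₀)/(P + D₀) = (£81,652.93×0.086 − £2,010.00) / (£81,652.93 + £2,010.00) = 0.059909

5.99%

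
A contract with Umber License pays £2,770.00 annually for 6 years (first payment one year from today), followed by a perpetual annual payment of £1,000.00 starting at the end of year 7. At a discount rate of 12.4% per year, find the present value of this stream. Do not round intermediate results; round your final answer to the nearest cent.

£15260.01

PV of 6-year annuity: £2,770.00 × [1 − (1+0.124)^−6] / 0.124 = 11260.73887
Perpetuity value at year 6: £1,000.00 / 0.124 = 8064.51613
PV of perpetuity: 8064.51613 / (1+0.124)^6 = 3999.26744
Total PV = 11260.73887 + 3999.26744 = 15260.00631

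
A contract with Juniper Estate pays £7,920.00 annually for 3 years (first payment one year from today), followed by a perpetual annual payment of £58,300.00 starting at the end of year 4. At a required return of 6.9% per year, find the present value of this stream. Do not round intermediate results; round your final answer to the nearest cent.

PV of 3-year annuity: £7,920.00 × [1 − (1+0.069)^−3] / 0.069 = 20822.61581
Perpetuity value at year 3: £58,300.00 / 0.069 = 844927.53623
PV of perpetuity: 844927.53623 / (1+0.069)^3 = 691649.94764
Total PV = 20822.61581 + 691649.94764 = 712472.56345

£712472.56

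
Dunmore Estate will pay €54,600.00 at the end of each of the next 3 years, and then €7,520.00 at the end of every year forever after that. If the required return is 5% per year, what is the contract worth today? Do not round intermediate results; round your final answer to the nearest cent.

€278610.52

PV of 3-year annuity: €54,600.00 × [1 − (1+0.05)^−3] / 0.05 = 148689.34240
Perpetuity value at year 3: €7,520.00 / 0.05 = 150400.00000
PV of perpetuity: 150400.00000 / (1+0.05)^3 = 129921.17482
Total PV = 148689.34240 + 129921.17482 = 278610.51722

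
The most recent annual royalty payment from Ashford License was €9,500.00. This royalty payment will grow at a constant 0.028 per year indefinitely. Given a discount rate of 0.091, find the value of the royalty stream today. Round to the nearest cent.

D₁ = D₀ × (1 + g) = €9,500.00 × 1.028 = €9,766.0000
Growing perpetuity: P = D₁ / (r − g) = €9,766.0000 / (0.091 − 0.028) = €155,015.87

€155015.87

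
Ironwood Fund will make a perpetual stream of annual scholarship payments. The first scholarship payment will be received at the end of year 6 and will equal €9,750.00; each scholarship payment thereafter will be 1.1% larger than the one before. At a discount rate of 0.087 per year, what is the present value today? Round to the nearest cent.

Value at end of year 5: C₁ / (r − g) = €9,750.00 / (0.087 − 0.011) = €128,289.4737
Discount to today: PV = €128,289.4737 / (1 + 0.087)^5 = €128,289.4737 / 1.517566 = €84,536.31

€84536.31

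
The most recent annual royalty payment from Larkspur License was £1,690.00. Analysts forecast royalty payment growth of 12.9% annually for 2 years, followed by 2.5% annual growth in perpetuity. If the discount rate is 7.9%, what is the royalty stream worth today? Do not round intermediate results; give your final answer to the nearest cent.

D_1 = 1908.01000
D_2 = 2154.14329
Terminal value at year 2: TV = D_2×(1+g_2)/(r−g_2) = 2207.99687/0.054 = 40888.83097
P_0 = D_1/(1+r)^1 + D_2/(1+r)^2 + TV/(1+r)^2
    = 1768.31325 + 1850.25548 + 35120.59012 = 38739.15886

£38739.16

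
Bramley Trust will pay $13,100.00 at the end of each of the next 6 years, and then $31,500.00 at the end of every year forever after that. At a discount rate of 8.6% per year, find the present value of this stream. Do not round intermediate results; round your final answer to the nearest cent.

PV of 6-year annuity: $13,100.00 × [1 − (1+0.086)^−6] / 0.086 = 59473.01907
Perpetuity value at year 6: $31,500.00 / 0.086 = 366279.06977
PV of perpetuity: 366279.06977 / (1+0.086)^6 = 223271.42850
Total PV = 59473.01907 + 223271.42850 = 282744.44757

$282744.45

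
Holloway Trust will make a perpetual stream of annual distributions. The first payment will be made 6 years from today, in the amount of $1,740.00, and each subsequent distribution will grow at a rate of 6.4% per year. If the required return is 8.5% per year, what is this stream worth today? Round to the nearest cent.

Value at end of year 5: C₁ / (r − g) = $1,740.00 / (0.085 − 0.064) = $82,857.1429
Discount to today: PV = $82,857.1429 / (1 + 0.085)^5 = $82,857.1429 / 1.503657 = $55,103.76

$55103.76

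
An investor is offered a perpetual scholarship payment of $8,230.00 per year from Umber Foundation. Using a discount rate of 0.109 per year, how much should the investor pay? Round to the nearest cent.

$75504.59

Level perpetuity: PV = C / r = $8,230.00 / 0.109 = $75,504.59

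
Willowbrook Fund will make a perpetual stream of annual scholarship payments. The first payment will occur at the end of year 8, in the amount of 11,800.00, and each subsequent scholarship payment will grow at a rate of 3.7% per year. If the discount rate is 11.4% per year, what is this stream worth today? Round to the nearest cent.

71977.20

Value at end of year 7: C₁ / (r − g) = 11,800.00 / (0.114 − 0.037) = 153,246.7532
Discount to today: PV = 153,246.7532 / (1 + 0.114)^7 = 153,246.7532 / 2.129101 = 71,977.20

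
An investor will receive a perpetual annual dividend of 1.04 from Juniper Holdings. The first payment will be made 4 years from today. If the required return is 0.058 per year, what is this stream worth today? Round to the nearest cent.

Value at end of year 3: C / r = 1.04 / 0.058 = 17.9310
Discount to today: PV = 17.9310 / (1 + 0.058)^3 = 17.9310 / 1.184287 = 15.14

15.14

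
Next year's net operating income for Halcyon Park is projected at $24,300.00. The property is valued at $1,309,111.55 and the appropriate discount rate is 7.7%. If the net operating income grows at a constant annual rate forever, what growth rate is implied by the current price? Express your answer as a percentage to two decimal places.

5.84%

P = D₁/(r−g) ⇒ g = r − D₁/P = 0.077 − $24,300.00/$1,309,111.55 = 0.058438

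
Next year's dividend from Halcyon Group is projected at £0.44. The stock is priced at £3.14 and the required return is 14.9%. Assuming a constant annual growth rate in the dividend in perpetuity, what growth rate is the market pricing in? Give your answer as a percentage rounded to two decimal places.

0.89%

P = D₁/(r−g) ⇒ g = r − D₁/P = 0.149 − £0.44/£3.14 = 0.008873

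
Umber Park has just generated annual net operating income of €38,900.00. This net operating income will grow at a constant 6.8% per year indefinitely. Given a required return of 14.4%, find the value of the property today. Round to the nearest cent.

D₁ = D₀ × (1 + g) = €38,900.00 × 1.068 = €41,545.2000
Growing perpetuity: P = D₁ / (r − g) = €41,545.2000 / (0.144 − 0.068) = €546,647.37

€546647.37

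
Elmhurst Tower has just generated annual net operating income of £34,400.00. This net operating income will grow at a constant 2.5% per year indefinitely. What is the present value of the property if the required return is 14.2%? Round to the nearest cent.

D₁ = D₀ × (1 + g) = £34,400.00 × 1.025 = £35,260.0000
Growing perpetuity: P = D₁ / (r − g) = £35,260.0000 / (0.142 − 0.025) = £301,367.52

£301367.52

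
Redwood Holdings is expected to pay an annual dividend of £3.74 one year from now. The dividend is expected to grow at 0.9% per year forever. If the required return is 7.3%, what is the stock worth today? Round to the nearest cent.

Growing perpetuity: P = D₁ / (r − g) = £3.7400 / (0.073 − 0.009) = £58.44

£58.44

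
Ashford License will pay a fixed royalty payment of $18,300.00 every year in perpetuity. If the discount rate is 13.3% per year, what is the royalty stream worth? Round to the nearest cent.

$137593.98

Level perpetuity: PV = C / r = $18,300.00 / 0.133 = $137,593.98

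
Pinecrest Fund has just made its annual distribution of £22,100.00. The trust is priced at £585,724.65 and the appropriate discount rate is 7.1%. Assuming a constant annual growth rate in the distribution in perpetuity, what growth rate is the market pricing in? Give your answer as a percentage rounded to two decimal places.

P = D₀(1+g)/(r−g) ⇒ P(r−g) = D₀(1+g) ⇒ g(P+D₀) = P·r − D₀
g = (P·r − D₀)/(P + D₀) = (£585,724.65×0.071 − £22,100.00) / (£585,724.65 + £22,100.00) = 0.032059

3.21%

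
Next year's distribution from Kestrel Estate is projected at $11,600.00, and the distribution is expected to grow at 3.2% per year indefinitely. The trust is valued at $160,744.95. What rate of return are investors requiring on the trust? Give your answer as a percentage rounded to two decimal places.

P = D₁/(r − g) ⇒ r = D₁/P + g = $11,600.0000/$160,744.95 + 0.032 = 0.072164 + 0.032 = 0.104164

10.42%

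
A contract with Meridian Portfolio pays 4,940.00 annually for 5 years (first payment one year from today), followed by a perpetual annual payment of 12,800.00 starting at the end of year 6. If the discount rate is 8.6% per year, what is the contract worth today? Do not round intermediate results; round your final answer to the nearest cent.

117944.59

PV of 5-year annuity: 4,940.00 × [1 − (1+0.086)^−5] / 0.086 = 19415.97188
Perpetuity value at year 5: 12,800.00 / 0.086 = 148837.20930
PV of perpetuity: 148837.20930 / (1+0.086)^5 = 98528.61820
Total PV = 19415.97188 + 98528.61820 = 117944.59008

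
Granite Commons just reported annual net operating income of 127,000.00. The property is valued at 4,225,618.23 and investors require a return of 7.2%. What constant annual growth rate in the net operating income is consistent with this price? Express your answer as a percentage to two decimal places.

4.07%

P = D₀(1+g)/(r−g) ⇒ P(r−g) = D₀(1+g) ⇒ g(P+D₀) = P·r − D₀
g = (P·r − D₀)/(P + D₀) = (4,225,618.23×0.072 − 127,000.00) / (4,225,618.23 + 127,000.00) = 0.040721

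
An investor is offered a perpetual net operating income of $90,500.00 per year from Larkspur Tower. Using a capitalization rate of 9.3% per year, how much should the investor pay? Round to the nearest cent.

Level perpetuity: PV = C / r = $90,500.00 / 0.093 = $973,118.28

$973118.28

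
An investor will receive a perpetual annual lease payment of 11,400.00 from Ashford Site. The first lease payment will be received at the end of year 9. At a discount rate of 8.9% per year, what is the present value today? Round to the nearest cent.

Value at end of year 8: C / r = 11,400.00 / 0.089 = 128,089.8876
Discount to today: PV = 128,089.8876 / (1 + 0.089)^8 = 128,089.8876 / 1.977985 = 64,757.76

64757.76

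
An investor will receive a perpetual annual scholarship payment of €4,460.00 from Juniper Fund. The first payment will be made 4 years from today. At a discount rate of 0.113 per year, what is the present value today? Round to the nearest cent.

€28626.68

Value at end of year 3: C / r = €4,460.00 / 0.113 = €39,469.0265
Discount to today: PV = €39,469.0265 / (1 + 0.113)^3 = €39,469.0265 / 1.378750 = €28,626.68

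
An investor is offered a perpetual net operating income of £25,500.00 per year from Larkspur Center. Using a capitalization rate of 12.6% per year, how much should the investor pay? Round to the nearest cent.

£202380.95

Level perpetuity: PV = C / r = £25,500.00 / 0.126 = £202,380.95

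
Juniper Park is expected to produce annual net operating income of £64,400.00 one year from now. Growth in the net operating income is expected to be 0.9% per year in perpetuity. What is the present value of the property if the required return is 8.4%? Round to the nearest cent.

£858666.67

Growing perpetuity: P = D₁ / (r − g) = £64,400.0000 / (0.084 − 0.009) = £858,666.67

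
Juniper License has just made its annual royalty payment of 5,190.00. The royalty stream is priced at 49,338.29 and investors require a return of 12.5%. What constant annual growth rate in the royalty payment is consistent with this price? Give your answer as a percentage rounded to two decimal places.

P = D₀(1+g)/(r−g) ⇒ P(r−g) = D₀(1+g) ⇒ g(P+D₀) = P·r − D₀
g = (P·r − D₀)/(P + D₀) = (49,338.29×0.125 − 5,190.00) / (49,338.29 + 5,190.00) = 0.017923

1.79%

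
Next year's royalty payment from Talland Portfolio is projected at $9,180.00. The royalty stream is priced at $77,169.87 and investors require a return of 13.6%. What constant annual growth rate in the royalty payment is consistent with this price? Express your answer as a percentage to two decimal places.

1.70%

P = D₁/(r−g) ⇒ g = r − D₁/P = 0.136 − $9,180.00/$77,169.87 = 0.017042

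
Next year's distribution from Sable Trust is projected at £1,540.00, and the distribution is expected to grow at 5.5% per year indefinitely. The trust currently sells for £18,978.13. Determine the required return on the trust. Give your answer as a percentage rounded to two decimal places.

13.61%

P = D₁/(r − g) ⇒ r = D₁/P + g = £1,540.0000/£18,978.13 + 0.055 = 0.081146 + 0.055 = 0.136146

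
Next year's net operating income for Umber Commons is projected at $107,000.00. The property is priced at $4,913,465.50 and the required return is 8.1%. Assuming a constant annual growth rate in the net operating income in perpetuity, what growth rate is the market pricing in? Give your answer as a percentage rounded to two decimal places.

P = D₁/(r−g) ⇒ g = r − D₁/P = 0.081 − $107,000.00/$4,913,465.50 = 0.059223

5.92%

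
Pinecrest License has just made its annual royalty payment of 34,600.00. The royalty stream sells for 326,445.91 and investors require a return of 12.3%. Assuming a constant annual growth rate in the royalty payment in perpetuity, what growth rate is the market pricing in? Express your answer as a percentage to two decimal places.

1.54%

P = D₀(1+g)/(r−g) ⇒ P(r−g) = D₀(1+g) ⇒ g(P+D₀) = P·r − D₀
g = (P·r − D₀)/(P + D₀) = (326,445.91×0.123 − 34,600.00) / (326,445.91 + 34,600.00) = 0.015380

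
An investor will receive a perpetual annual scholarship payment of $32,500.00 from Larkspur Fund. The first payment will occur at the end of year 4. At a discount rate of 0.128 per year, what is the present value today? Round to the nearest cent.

Value at end of year 3: C / r = $32,500.00 / 0.128 = $253,906.2500
Discount to today: PV = $253,906.2500 / (1 + 0.128)^3 = $253,906.2500 / 1.435249 = $176,907.44

$176907.44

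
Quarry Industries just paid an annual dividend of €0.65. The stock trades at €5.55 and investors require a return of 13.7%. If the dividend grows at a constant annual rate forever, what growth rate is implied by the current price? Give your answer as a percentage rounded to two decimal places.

P = D₀(1+g)/(r−g) ⇒ P(r−g) = D₀(1+g) ⇒ g(P+D₀) = P·r − D₀
g = (P·r − D₀)/(P + D₀) = (€5.55×0.137 − €0.65) / (€5.55 + €0.65) = 0.017798

1.78%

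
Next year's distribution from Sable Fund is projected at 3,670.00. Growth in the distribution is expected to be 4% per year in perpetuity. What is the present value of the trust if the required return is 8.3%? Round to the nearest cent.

Growing perpetuity: P = D₁ / (r − g) = 3,670.0000 / (0.083 − 0.04) = 85,348.84

85348.84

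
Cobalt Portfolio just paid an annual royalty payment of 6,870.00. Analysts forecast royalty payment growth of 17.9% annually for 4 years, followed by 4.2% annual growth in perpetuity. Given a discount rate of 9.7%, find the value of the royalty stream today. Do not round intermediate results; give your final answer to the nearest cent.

D_1 = 8099.73000
D_2 = 9549.58167
D_3 = 11258.95679
D_4 = 13274.31005
Terminal value at year 4: TV = D_4×(1+g_2)/(r−g_2) = 13831.83108/0.055 = 251487.83775
P_0 = D_1/(1+r)^1 + D_2/(1+r)^2 + D_3/(1+r)^3 + D_4/(1+r)^4 + TV/(1+r)^4
    = 7383.52780 + 7935.44146 + 8528.61028 + 9166.11807 + 173656.27325 = 206669.97086

206669.97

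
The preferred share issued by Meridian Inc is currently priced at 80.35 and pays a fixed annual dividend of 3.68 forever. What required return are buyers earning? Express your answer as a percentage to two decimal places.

P = C/r ⇒ r = C/P = 3.68/80.35 = 0.045800

4.58%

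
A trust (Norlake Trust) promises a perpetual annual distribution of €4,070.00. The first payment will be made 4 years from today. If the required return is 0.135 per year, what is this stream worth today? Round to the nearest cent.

€20619.26

Value at end of year 3: C / r = €4,070.00 / 0.135 = €30,148.1481
Discount to today: PV = €30,148.1481 / (1 + 0.135)^3 = €30,148.1481 / 1.462135 = €20,619.26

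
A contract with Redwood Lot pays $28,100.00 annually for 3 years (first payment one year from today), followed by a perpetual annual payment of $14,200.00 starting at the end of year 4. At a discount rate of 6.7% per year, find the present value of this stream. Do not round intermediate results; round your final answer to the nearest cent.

PV of 3-year annuity: $28,100.00 × [1 − (1+0.067)^−3] / 0.067 = 74149.35072
Perpetuity value at year 3: $14,200.00 / 0.067 = 211940.29851
PV of perpetuity: 211940.29851 / (1+0.067)^3 = 174469.80811
Total PV = 74149.35072 + 174469.80811 = 248619.15883

$248619.16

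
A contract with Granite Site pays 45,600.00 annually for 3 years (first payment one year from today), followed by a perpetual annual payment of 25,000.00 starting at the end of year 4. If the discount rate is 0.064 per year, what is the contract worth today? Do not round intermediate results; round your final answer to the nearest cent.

445284.06

PV of 3-year annuity: 45,600.00 × [1 − (1+0.064)^−3] / 0.064 = 120992.86885
Perpetuity value at year 3: 25,000.00 / 0.064 = 390625.00000
PV of perpetuity: 390625.00000 / (1+0.064)^3 = 324291.19032
Total PV = 120992.86885 + 324291.19032 = 445284.05917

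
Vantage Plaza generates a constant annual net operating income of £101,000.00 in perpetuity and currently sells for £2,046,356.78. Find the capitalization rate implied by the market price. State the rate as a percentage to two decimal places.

P = C/r ⇒ r = C/P = £101,000.00/£2,046,356.78 = 0.049356

4.94%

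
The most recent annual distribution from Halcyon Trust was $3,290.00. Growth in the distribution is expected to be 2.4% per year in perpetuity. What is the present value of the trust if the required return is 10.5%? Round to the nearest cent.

$41592.10

D₁ = D₀ × (1 + g) = $3,290.00 × 1.024 = $3,368.9600
Growing perpetuity: P = D₁ / (r − g) = $3,368.9600 / (0.105 − 0.024) = $41,592.10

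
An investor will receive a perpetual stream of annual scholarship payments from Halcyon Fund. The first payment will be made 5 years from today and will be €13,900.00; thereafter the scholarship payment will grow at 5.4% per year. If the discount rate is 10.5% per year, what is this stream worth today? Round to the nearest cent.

€182808.13

Value at end of year 4: C₁ / (r − g) = €13,900.00 / (0.105 − 0.054) = €272,549.0196
Discount to today: PV = €272,549.0196 / (1 + 0.105)^4 = €272,549.0196 / 1.490902 = €182,808.13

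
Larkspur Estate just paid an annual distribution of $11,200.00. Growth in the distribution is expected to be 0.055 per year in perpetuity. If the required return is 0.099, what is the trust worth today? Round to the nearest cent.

D₁ = D₀ × (1 + g) = $11,200.00 × 1.055 = $11,816.0000
Growing perpetuity: P = D₁ / (r − g) = $11,816.0000 / (0.099 − 0.055) = $268,545.45

$268545.45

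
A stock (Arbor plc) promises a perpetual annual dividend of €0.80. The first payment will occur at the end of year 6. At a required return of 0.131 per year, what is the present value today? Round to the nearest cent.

€3.30

Value at end of year 5: C / r = €0.80 / 0.131 = €6.1069
Discount to today: PV = €6.1069 / (1 + 0.131)^5 = €6.1069 / 1.850602 = €3.30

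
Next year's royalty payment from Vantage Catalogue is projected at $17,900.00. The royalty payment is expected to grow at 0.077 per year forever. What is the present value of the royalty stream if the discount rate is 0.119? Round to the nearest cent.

$426190.48

Growing perpetuity: P = D₁ / (r − g) = $17,900.0000 / (0.119 − 0.077) = $426,190.48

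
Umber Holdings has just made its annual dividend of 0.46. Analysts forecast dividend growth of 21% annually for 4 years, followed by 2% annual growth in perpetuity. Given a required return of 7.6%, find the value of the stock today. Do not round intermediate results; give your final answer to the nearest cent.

D_1 = 0.55660
D_2 = 0.67349
D_3 = 0.81492
D_4 = 0.98605
Terminal value at year 4: TV = D_4×(1+g_2)/(r−g_2) = 1.00577/0.056 = 17.96021
P_0 = D_1/(1+r)^1 + D_2/(1+r)^2 + D_3/(1+r)^3 + D_4/(1+r)^4 + TV/(1+r)^4
    = 0.51729 + 0.58171 + 0.65415 + 0.73561 + 13.39869 = 15.88745

15.89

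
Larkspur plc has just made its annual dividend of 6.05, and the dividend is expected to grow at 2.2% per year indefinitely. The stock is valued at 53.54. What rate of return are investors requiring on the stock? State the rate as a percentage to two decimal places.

D₁ = 6.05 × 1.022 = 6.1831
P = D₁/(r − g) ⇒ r = D₁/P + g = 6.1831/53.54 + 0.022 = 0.115486 + 0.022 = 0.137486

13.75%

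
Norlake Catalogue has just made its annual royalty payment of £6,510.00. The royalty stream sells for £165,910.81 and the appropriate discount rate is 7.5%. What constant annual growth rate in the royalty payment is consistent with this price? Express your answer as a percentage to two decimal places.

3.44%

P = D₀(1+g)/(r−g) ⇒ P(r−g) = D₀(1+g) ⇒ g(P+D₀) = P·r − D₀
g = (P·r − D₀)/(P + D₀) = (£165,910.81×0.075 − £6,510.00) / (£165,910.81 + £6,510.00) = 0.034412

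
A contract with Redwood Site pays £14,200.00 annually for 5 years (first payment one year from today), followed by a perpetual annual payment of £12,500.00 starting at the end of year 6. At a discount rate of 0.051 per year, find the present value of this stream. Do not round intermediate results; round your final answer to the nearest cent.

PV of 5-year annuity: £14,200.00 × [1 − (1+0.051)^−5] / 0.051 = 61308.99392
Perpetuity value at year 5: £12,500.00 / 0.051 = 245098.03922
PV of perpetuity: 245098.03922 / (1+0.051)^5 = 191128.85443
Total PV = 61308.99392 + 191128.85443 = 252437.84835

£252437.85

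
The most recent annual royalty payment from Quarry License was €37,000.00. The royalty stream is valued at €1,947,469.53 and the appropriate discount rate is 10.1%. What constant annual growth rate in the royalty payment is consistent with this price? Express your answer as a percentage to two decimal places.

P = D₀(1+g)/(r−g) ⇒ P(r−g) = D₀(1+g) ⇒ g(P+D₀) = P·r − D₀
g = (P·r − D₀)/(P + D₀) = (€1,947,469.53×0.101 − €37,000.00) / (€1,947,469.53 + €37,000.00) = 0.080472

8.05%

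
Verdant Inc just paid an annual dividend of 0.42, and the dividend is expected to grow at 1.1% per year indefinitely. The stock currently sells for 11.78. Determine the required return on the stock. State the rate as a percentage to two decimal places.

4.70%

D₁ = 0.42 × 1.011 = 0.4246
P = D₁/(r − g) ⇒ r = D₁/P + g = 0.4246/11.78 + 0.011 = 0.036046 + 0.011 = 0.047046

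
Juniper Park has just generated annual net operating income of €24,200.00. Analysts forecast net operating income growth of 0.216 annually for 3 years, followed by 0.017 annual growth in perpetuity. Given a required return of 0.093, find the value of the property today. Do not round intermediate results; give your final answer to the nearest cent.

€536126.52

D_1 = 29427.20000
D_2 = 35783.47520
D_3 = 43512.70584
Terminal value at year 3: TV = D_3×(1+g_2)/(r−g_2) = 44252.42184/0.076 = 582268.70845
P_0 = D_1/(1+r)^1 + D_2/(1+r)^2 + D_3/(1+r)^3 + TV/(1+r)^3
    = 26923.33028 + 29953.12866 + 33323.88330 + 445926.17525 = 536126.51750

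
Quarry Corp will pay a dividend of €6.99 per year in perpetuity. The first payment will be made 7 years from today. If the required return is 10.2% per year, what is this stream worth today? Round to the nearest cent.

€38.26

Value at end of year 6: C / r = €6.99 / 0.102 = €68.5294
Discount to today: PV = €68.5294 / (1 + 0.102)^6 = €68.5294 / 1.790975 = €38.26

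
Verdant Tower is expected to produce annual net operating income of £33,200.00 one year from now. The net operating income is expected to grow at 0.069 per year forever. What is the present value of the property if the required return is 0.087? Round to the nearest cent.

Growing perpetuity: P = D₁ / (r − g) = £33,200.0000 / (0.087 − 0.069) = £1,844,444.44

£1844444.44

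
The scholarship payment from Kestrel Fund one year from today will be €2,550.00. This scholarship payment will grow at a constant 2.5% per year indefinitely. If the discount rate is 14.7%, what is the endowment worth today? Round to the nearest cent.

Growing perpetuity: P = D₁ / (r − g) = €2,550.0000 / (0.147 − 0.025) = €20,901.64

€20901.64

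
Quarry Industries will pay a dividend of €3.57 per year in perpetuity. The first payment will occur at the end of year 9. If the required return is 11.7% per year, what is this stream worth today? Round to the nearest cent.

€12.59

Value at end of year 8: C / r = €3.57 / 0.117 = €30.5128
Discount to today: PV = €30.5128 / (1 + 0.117)^8 = €30.5128 / 2.423402 = €12.59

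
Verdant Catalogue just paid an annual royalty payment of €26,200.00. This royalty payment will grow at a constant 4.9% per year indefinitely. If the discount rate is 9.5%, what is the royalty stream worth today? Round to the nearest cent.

€597473.91

D₁ = D₀ × (1 + g) = €26,200.00 × 1.049 = €27,483.8000
Growing perpetuity: P = D₁ / (r − g) = €27,483.8000 / (0.095 − 0.049) = €597,473.91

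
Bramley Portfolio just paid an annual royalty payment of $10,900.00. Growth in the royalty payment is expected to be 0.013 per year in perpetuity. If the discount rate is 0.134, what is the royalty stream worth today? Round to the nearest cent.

D₁ = D₀ × (1 + g) = $10,900.00 × 1.013 = $11,041.7000
Growing perpetuity: P = D₁ / (r − g) = $11,041.7000 / (0.134 − 0.013) = $91,253.72

$91253.72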